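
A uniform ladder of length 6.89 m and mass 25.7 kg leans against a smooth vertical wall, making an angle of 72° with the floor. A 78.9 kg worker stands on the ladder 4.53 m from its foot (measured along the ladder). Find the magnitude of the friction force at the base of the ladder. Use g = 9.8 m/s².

Taking torques about the foot of the ladder:
Ladder weight 25.7×9.8 = 251.9 N acts at 3.445 m along the ladder; its horizontal arm is 3.445·cos72° = 1.065 m → τ = 268.3 N·m clockwise.
Worker: 78.9×9.8 = 773.2 N at 4.53 m → arm 1.4 m → τ = 1082 N·m clockwise.
Wall normal N acts horizontally at the top; its moment arm is the height L sinθ = 6.89·sin72° = 6.553 m, counterclockwise.
For rotational equilibrium, N × 6.553 = 1350, so N = 206 N.
ΣFx = 0: friction at the foot balances the wall's push, so f = N_wall = 206 N.

f ≈ 206 N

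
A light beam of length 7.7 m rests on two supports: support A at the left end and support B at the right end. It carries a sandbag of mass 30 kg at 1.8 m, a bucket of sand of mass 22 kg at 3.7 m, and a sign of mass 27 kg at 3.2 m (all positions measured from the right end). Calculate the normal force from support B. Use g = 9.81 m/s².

About support A:
Sandbag: 30 × 9.81 = 294.3 N down at 1.8 m → arm 5.9 m, τ = 294.3 × 5.9 = 1736 N·m clockwise.
Bucket of sand: 22 × 9.81 = 215.8 N down at 3.7 m → arm 4 m, τ = 215.8 × 4 = 863.2 N·m clockwise.
Sign: 27 × 9.81 = 264.9 N down at 3.2 m → arm 4.5 m, τ = 264.9 × 4.5 = 1192 N·m clockwise.
Net load moment about support A = 3791 N·m clockwise.
Reaction R at support B is upward at 0 m, arm 7.7 m → moment R × 7.7 counterclockwise.
For rotational equilibrium, R × 7.7 = 3791, so R = 492 N.

R_B ≈ 492 N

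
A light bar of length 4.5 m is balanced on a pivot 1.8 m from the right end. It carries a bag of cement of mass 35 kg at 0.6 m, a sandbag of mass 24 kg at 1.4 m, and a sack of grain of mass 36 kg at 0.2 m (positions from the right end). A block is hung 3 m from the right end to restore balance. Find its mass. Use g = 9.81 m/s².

m ≈ 91 kg

Choose the pivot (at 1.8 m from the right end) as the axis so the support reaction has zero arm there.
Bag of cement: 35 × 9.81 = 343.4 N down at 0.6 m → arm 1.2 m, τ = 343.4 × 1.2 = 412.1 N·m clockwise.
Sandbag: 24 × 9.81 = 235.4 N down at 1.4 m → arm 0.4 m, τ = 235.4 × 0.4 = 94.16 N·m clockwise.
Sack of grain: 36 × 9.81 = 353.2 N down at 0.2 m → arm 1.6 m, τ = 353.2 × 1.6 = 565.1 N·m clockwise.
Net moment of known loads = 1071 N·m clockwise.
An unknown mass m at 3 m has arm 1.2 m; its moment is m·g·1.2 counterclockwise.
Στ = 0 ⇒ m × 9.81 × 1.2 = 1071 ⇒ m = 1071 / (9.81 × 1.2) = 91 kg.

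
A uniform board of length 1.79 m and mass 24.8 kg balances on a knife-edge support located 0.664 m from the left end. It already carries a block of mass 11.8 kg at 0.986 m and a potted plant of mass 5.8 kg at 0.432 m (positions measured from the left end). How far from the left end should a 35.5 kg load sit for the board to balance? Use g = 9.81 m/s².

x ≈ 0.433 m from the left end

Sum moments about the knife-edge support (at 0.664 m from the left end) (the support reaction has zero arm there).
Beam weight: 24.8 × 9.81 = 243.3 N down at 0.895 m → arm 0.231 m, τ = 243.3 × 0.231 = 56.2 N·m clockwise.
Block: 11.8 × 9.81 = 115.8 N down at 0.986 m → arm 0.322 m, τ = 115.8 × 0.322 = 37.29 N·m clockwise.
Potted plant: 5.8 × 9.81 = 56.9 N down at 0.432 m → arm 0.232 m, τ = 56.9 × 0.232 = 13.2 N·m counterclockwise.
Net moment of existing loads = 80.29 N·m clockwise.
The load weighs 35.5 × 9.81 = 348.3 N and must supply an equal counterclockwise moment, so its lever arm about the knife-edge support is 80.29 / 348.3 = 0.231 m.
That puts it at 0.664 − 0.231 = 0.433 m from the left end.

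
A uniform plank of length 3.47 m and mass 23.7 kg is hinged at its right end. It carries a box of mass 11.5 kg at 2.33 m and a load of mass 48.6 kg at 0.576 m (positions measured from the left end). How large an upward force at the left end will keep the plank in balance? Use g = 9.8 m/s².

F ≈ 550 N

About the right end:
Beam weight: 23.7 × 9.8 = 232.3 N down at 1.735 m → arm 1.735 m, τ = 232.3 × 1.735 = 403 N·m counterclockwise.
Box: 11.5 × 9.8 = 112.7 N down at 2.33 m → arm 1.14 m, τ = 112.7 × 1.14 = 128.5 N·m counterclockwise.
Load: 48.6 × 9.8 = 476.3 N down at 0.576 m → arm 2.894 m, τ = 476.3 × 2.894 = 1378 N·m counterclockwise.
Net moment of the loads = 1910 N·m counterclockwise.
The upward force F acts at the left end, arm 3.47 m, giving F × 3.47 clockwise.
Balancing moments: F × 3.47 = 1910, giving F = 1910 / 3.47 = 550 N.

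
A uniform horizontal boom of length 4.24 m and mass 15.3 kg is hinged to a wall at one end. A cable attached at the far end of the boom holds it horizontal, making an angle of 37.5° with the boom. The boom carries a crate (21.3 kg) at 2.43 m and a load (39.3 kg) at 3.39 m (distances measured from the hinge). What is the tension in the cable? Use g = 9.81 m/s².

Taking torques about the hinge:
Beam weight: 15.3 × 9.81 = 150.1 N down at 2.12 m → arm 2.12 m, τ = 150.1 × 2.12 = 318.2 N·m clockwise.
Crate: 21.3 × 9.81 = 209 N down at 2.43 m → arm 2.43 m, τ = 209 × 2.43 = 507.9 N·m clockwise.
Load: 39.3 × 9.81 = 385.5 N down at 3.39 m → arm 3.39 m, τ = 385.5 × 3.39 = 1307 N·m clockwise.
Total clockwise load moment = 2133 N·m.
The cable tension T acts at 4.24 m; only its component perpendicular to the boom, T sinθ, produces torque. sin 37.5° = 0.6088.
For rotational equilibrium, T × 4.24 × 0.6088 = 2133, so T = 2133 / 2.581 = 826 N.

T ≈ 826 N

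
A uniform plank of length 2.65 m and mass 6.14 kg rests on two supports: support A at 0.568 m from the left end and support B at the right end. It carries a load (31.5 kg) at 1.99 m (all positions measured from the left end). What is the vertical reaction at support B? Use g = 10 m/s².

Take moments about support A.
Beam weight: 6.14 × 10 = 61.4 N down at 1.325 m → arm 0.757 m, τ = 61.4 × 0.757 = 46.48 N·m clockwise.
Load: 31.5 × 10 = 315 N down at 1.99 m → arm 1.422 m, τ = 315 × 1.422 = 447.9 N·m clockwise.
Net load moment about support A = 494.4 N·m clockwise.
Reaction R at support B is upward at 2.65 m, arm 2.082 m → moment R × 2.082 counterclockwise.
For rotational equilibrium, R × 2.082 = 494.4, so R = 237 N.

R_B ≈ 237 N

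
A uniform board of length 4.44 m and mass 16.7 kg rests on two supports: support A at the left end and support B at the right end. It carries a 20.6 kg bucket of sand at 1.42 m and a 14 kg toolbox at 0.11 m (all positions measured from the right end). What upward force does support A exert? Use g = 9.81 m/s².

R_A ≈ 150 N

About support B:
Beam weight: 16.7 × 9.81 = 163.8 N down at 2.22 m → arm 2.22 m, τ = 163.8 × 2.22 = 363.6 N·m counterclockwise.
Bucket of sand: 20.6 × 9.81 = 202.1 N down at 1.42 m → arm 1.42 m, τ = 202.1 × 1.42 = 287 N·m counterclockwise.
Toolbox: 14 × 9.81 = 137.3 N down at 0.11 m → arm 0.11 m, τ = 137.3 × 0.11 = 15.1 N·m counterclockwise.
Net load moment about support B = 665.7 N·m counterclockwise.
Reaction R at support A is upward at 4.44 m, arm 4.44 m → moment R × 4.44 clockwise.
Setting net torque to zero: R × 4.44 = 665.7 → R = 150 N.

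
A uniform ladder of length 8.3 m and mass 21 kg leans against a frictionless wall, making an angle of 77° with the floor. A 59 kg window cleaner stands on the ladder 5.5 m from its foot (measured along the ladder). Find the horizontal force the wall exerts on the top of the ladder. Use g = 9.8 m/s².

N_wall ≈ 112 N

Choose the foot of the ladder as the axis so the floor normal and friction both act there and drop out.
Ladder weight 21×9.8 = 205.8 N acts at 4.15 m along the ladder; its horizontal arm is 4.15·cos77° = 0.9335 m → τ = 192.1 N·m clockwise.
Window cleaner: 59×9.8 = 578.2 N at 5.5 m → arm 1.237 m → τ = 715.2 N·m clockwise.
Wall normal N acts horizontally at the top; its moment arm is the height L sinθ = 8.3·sin77° = 8.087 m, counterclockwise.
Balancing moments: N × 8.087 = 907.3, giving N = 112 N.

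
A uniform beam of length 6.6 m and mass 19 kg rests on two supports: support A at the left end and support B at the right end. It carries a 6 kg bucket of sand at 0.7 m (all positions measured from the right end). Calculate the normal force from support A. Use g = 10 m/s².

R_A ≈ 101 N

Choose support B as the axis so its reaction then has zero moment arm.
Beam weight: 19 × 10 = 190 N down at 3.3 m → arm 3.3 m, τ = 190 × 3.3 = 627 N·m counterclockwise.
Bucket of sand: 6 × 10 = 60 N down at 0.7 m → arm 0.7 m, τ = 60 × 0.7 = 42 N·m counterclockwise.
Net load moment about support B = 669 N·m counterclockwise.
Reaction R at support A is upward at 6.6 m, arm 6.6 m → moment R × 6.6 clockwise.
Balancing moments: R × 6.6 = 669, giving R = 101 N.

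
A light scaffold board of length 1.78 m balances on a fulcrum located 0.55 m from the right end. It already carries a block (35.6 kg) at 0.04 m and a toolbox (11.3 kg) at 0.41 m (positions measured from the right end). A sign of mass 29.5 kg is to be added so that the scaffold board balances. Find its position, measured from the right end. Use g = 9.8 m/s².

Take moments about the fulcrum (at 0.55 m from the right end).
Block: 35.6 × 9.8 = 348.9 N down at 0.04 m → arm 0.51 m, τ = 348.9 × 0.51 = 177.9 N·m clockwise.
Toolbox: 11.3 × 9.8 = 110.7 N down at 0.41 m → arm 0.14 m, τ = 110.7 × 0.14 = 15.5 N·m clockwise.
Net moment of existing loads = 193.4 N·m clockwise.
The sign weighs 29.5 × 9.8 = 289.1 N and must supply an equal counterclockwise moment, so its lever arm about the fulcrum is 193.4 / 289.1 = 0.669 m.
That puts it at 0.55 + 0.669 = 1.22 m from the right end.

x ≈ 1.22 m from the right end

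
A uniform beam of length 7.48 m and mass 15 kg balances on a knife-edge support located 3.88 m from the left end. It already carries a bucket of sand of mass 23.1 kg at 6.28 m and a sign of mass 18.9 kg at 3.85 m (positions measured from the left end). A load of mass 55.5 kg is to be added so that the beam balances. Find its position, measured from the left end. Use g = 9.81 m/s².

Choose the knife-edge support (at 3.88 m from the left end) as the axis so the support reaction has zero arm there.
Beam weight: 15 × 9.81 = 147.2 N down at 3.74 m → arm 0.14 m, τ = 147.2 × 0.14 = 20.61 N·m counterclockwise.
Bucket of sand: 23.1 × 9.81 = 226.6 N down at 6.28 m → arm 2.4 m, τ = 226.6 × 2.4 = 543.8 N·m clockwise.
Sign: 18.9 × 9.81 = 185.4 N down at 3.85 m → arm 0.03 m, τ = 185.4 × 0.03 = 5.562 N·m counterclockwise.
Net moment of existing loads = 517.6 N·m clockwise.
The load weighs 55.5 × 9.81 = 544.5 N and must supply an equal counterclockwise moment, so its lever arm about the knife-edge support is 517.6 / 544.5 = 0.951 m.
That puts it at 3.88 − 0.951 = 2.93 m from the left end.

x ≈ 2.93 m from the left end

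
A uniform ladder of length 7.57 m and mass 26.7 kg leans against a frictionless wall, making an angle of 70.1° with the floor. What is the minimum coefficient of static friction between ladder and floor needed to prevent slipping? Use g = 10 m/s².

μ_min ≈ 0.181

Taking torques about the foot of the ladder:
Ladder weight 26.7×10 = 267 N acts at 3.785 m along the ladder; its horizontal arm is 3.785·cos70.1° = 1.288 m → τ = 343.9 N·m clockwise.
Wall normal N acts horizontally at the top; its moment arm is the height L sinθ = 7.57·sin70.1° = 7.118 m, counterclockwise.
Balancing moments: N × 7.118 = 343.9, giving N = 48.31 N.
ΣFx = 0 ⇒ f = N_wall = 48.31 N. ΣFy = 0 ⇒ N_floor = 267 N.
μ_min = f / N_floor = 48.31 / 267 = 0.181.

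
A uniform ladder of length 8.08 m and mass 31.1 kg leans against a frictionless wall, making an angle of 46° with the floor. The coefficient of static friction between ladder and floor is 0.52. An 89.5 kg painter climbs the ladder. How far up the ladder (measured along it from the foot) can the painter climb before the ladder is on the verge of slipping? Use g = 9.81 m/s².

Sum moments about the foot of the ladder (the floor normal and friction both act there and drop out).
Ladder weight 31.1×9.81 = 305.1 N acts at 4.04 m along the ladder; its horizontal arm is 4.04·cos46° = 2.806 m → τ = 856.1 N·m clockwise.
Painter weight 89.5×9.81 = 878 N at distance d → arm d·cos46° → τ = 878·d·0.6947 clockwise.
Wall normal N at the top has arm L sinθ = 5.812 m counterclockwise, so Στ = 0 gives N·5.812 = 856.1 + 609.9·d.
ΣFy = 0 ⇒ N_floor = 1183 N, so the maximum friction is μ_s·N_floor = 0.52×1183 = 615.2 N. ΣFx = 0 ⇒ N_wall = f, so at the slipping point N = 615.2 N.
Substituting: 615.2×5.812 = 856.1 + 609.9·d ⇒ d = (3576 − 856.1) / 609.9 = 4.46 m.

d ≈ 4.46 m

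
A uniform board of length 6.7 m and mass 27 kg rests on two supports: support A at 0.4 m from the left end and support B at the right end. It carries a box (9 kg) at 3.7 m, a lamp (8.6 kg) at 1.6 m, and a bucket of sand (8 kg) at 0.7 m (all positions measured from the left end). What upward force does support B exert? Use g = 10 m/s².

R_B ≈ 194 N

Sum moments about support A (its reaction then has zero moment arm).
Beam weight: 27 × 10 = 270 N down at 3.35 m → arm 2.95 m, τ = 270 × 2.95 = 796.5 N·m clockwise.
Box: 9 × 10 = 90 N down at 3.7 m → arm 3.3 m, τ = 90 × 3.3 = 297 N·m clockwise.
Lamp: 8.6 × 10 = 86 N down at 1.6 m → arm 1.2 m, τ = 86 × 1.2 = 103.2 N·m clockwise.
Bucket of sand: 8 × 10 = 80 N down at 0.7 m → arm 0.3 m, τ = 80 × 0.3 = 24 N·m clockwise.
Net load moment about support A = 1221 N·m clockwise.
Reaction R at support B is upward at 6.7 m, arm 6.3 m → moment R × 6.3 counterclockwise.
Balancing moments: R × 6.3 = 1221, giving R = 194 N.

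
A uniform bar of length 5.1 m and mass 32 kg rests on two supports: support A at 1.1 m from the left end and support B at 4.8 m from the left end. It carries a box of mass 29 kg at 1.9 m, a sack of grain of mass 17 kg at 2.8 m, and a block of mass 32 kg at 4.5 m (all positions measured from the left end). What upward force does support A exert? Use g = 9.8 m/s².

Choose support B as the axis so its reaction then has zero moment arm.
Beam weight: 32 × 9.8 = 313.6 N down at 2.55 m → arm 2.25 m, τ = 313.6 × 2.25 = 705.6 N·m counterclockwise.
Box: 29 × 9.8 = 284.2 N down at 1.9 m → arm 2.9 m, τ = 284.2 × 2.9 = 824.2 N·m counterclockwise.
Sack of grain: 17 × 9.8 = 166.6 N down at 2.8 m → arm 2 m, τ = 166.6 × 2 = 333.2 N·m counterclockwise.
Block: 32 × 9.8 = 313.6 N down at 4.5 m → arm 0.3 m, τ = 313.6 × 0.3 = 94.08 N·m counterclockwise.
Net load moment about support B = 1957 N·m counterclockwise.
Reaction R at support A is upward at 1.1 m, arm 3.7 m → moment R × 3.7 clockwise.
Balancing moments: R × 3.7 = 1957, giving R = 529 N.

R_A ≈ 529 N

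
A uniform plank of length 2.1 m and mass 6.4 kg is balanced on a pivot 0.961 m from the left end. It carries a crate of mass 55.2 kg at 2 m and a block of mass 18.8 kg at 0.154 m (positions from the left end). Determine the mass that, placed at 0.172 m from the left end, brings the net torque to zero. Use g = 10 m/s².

m ≈ 54.2 kg

Sum moments about the pivot (at 0.961 m from the left end) (the support reaction has zero arm there).
Beam weight: 6.4 × 10 = 64 N down at 1.05 m → arm 0.089 m, τ = 64 × 0.089 = 5.696 N·m clockwise.
Crate: 55.2 × 10 = 552 N down at 2 m → arm 1.039 m, τ = 552 × 1.039 = 573.5 N·m clockwise.
Block: 18.8 × 10 = 188 N down at 0.154 m → arm 0.807 m, τ = 188 × 0.807 = 151.7 N·m counterclockwise.
Net moment of known loads = 427.5 N·m clockwise.
An unknown mass m at 0.172 m has arm 0.789 m; its moment is m·g·0.789 counterclockwise.
Setting net torque to zero: m × 10 × 0.789 = 427.5 → m = 427.5 / (10 × 0.789) = 54.2 kg.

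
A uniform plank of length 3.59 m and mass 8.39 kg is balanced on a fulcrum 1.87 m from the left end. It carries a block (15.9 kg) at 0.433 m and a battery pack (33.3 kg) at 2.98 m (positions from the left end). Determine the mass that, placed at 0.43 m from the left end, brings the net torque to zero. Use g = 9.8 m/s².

m ≈ 9.36 kg

About the fulcrum (at 1.87 m from the left end):
Beam weight: 8.39 × 9.8 = 82.22 N down at 1.795 m → arm 0.075 m, τ = 82.22 × 0.075 = 6.167 N·m counterclockwise.
Block: 15.9 × 9.8 = 155.8 N down at 0.433 m → arm 1.437 m, τ = 155.8 × 1.437 = 223.9 N·m counterclockwise.
Battery pack: 33.3 × 9.8 = 326.3 N down at 2.98 m → arm 1.11 m, τ = 326.3 × 1.11 = 362.2 N·m clockwise.
Net moment of known loads = 132.1 N·m clockwise.
An unknown mass m at 0.43 m has arm 1.44 m; its moment is m·g·1.44 counterclockwise.
Στ = 0 ⇒ m × 9.8 × 1.44 = 132.1 ⇒ m = 132.1 / (9.8 × 1.44) = 9.36 kg.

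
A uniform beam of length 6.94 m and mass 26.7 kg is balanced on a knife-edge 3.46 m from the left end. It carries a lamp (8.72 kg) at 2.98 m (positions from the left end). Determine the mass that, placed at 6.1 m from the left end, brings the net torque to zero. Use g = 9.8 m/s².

m ≈ 1.48 kg

Sum moments about the knife-edge (at 3.46 m from the left end) (the support reaction has zero arm there).
Beam weight: 26.7 × 9.8 = 261.7 N down at 3.47 m → arm 0.01 m, τ = 261.7 × 0.01 = 2.617 N·m clockwise.
Lamp: 8.72 × 9.8 = 85.46 N down at 2.98 m → arm 0.48 m, τ = 85.46 × 0.48 = 41.02 N·m counterclockwise.
Net moment of known loads = 38.4 N·m counterclockwise.
An unknown mass m at 6.1 m has arm 2.64 m; its moment is m·g·2.64 clockwise.
Balancing moments: m × 9.8 × 2.64 = 38.4, giving m = 38.4 / (9.8 × 2.64) = 1.48 kg.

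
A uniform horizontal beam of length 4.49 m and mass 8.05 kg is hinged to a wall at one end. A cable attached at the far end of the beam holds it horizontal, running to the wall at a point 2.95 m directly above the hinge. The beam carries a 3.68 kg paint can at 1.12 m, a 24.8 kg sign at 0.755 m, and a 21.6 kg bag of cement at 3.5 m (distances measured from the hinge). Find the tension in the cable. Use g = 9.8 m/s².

Sum moments about the hinge (the unknown hinge reaction has zero arm there).
Beam weight: 8.05 × 9.8 = 78.89 N down at 2.245 m → arm 2.245 m, τ = 78.89 × 2.245 = 177.1 N·m clockwise.
Paint can: 3.68 × 9.8 = 36.06 N down at 1.12 m → arm 1.12 m, τ = 36.06 × 1.12 = 40.39 N·m clockwise.
Sign: 24.8 × 9.8 = 243 N down at 0.755 m → arm 0.755 m, τ = 243 × 0.755 = 183.5 N·m clockwise.
Bag of cement: 21.6 × 9.8 = 211.7 N down at 3.5 m → arm 3.5 m, τ = 211.7 × 3.5 = 740.9 N·m clockwise.
Total clockwise load moment = 1142 N·m.
The cable tension T acts at 4.49 m; only its component perpendicular to the beam, T sinθ, produces torque. sinθ = h/√(h²+d²) = 2.95/√(2.95²+4.49²) = 0.5491.
Στ = 0 ⇒ T × 4.49 × 0.5491 = 1142 ⇒ T = 1142 / 2.465 = 463 N.

T ≈ 463 N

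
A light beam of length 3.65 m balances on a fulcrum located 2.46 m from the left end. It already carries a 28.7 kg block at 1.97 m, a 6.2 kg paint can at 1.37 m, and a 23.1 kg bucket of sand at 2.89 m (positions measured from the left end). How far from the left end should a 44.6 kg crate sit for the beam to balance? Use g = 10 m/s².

About the fulcrum (at 2.46 m from the left end):
Block: 28.7 × 10 = 287 N down at 1.97 m → arm 0.49 m, τ = 287 × 0.49 = 140.6 N·m counterclockwise.
Paint can: 6.2 × 10 = 62 N down at 1.37 m → arm 1.09 m, τ = 62 × 1.09 = 67.58 N·m counterclockwise.
Bucket of sand: 23.1 × 10 = 231 N down at 2.89 m → arm 0.43 m, τ = 231 × 0.43 = 99.33 N·m clockwise.
Net moment of existing loads = 108.9 N·m counterclockwise.
The crate weighs 44.6 × 10 = 446 N and must supply an equal clockwise moment, so its lever arm about the fulcrum is 108.9 / 446 = 0.244 m.
That puts it at 2.46 + 0.244 = 2.7 m from the left end.

x ≈ 2.7 m from the left end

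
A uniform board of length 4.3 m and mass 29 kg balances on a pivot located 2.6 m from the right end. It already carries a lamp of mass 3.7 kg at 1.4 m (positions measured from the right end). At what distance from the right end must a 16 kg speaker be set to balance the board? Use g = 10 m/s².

Taking torques about the pivot (at 2.6 m from the right end):
Beam weight: 29 × 10 = 290 N down at 2.15 m → arm 0.45 m, τ = 290 × 0.45 = 130.5 N·m clockwise.
Lamp: 3.7 × 10 = 37 N down at 1.4 m → arm 1.2 m, τ = 37 × 1.2 = 44.4 N·m clockwise.
Net moment of existing loads = 174.9 N·m clockwise.
The speaker weighs 16 × 10 = 160 N and must supply an equal counterclockwise moment, so its lever arm about the pivot is 174.9 / 160 = 1.09 m.
That puts it at 2.6 + 1.09 = 3.69 m from the right end.

x ≈ 3.69 m from the right end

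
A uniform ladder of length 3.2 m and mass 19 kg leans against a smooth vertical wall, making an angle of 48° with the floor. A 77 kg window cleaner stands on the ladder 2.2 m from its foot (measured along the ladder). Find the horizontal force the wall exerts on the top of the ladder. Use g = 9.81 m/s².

N_wall ≈ 552 N

Take moments about the foot of the ladder.
Ladder weight 19×9.81 = 186.4 N acts at 1.6 m along the ladder; its horizontal arm is 1.6·cos48° = 1.071 m → τ = 199.6 N·m clockwise.
Window cleaner: 77×9.81 = 755.4 N at 2.2 m → arm 1.472 m → τ = 1112 N·m clockwise.
Wall normal N acts horizontally at the top; its moment arm is the height L sinθ = 3.2·sin48° = 2.378 m, counterclockwise.
Στ = 0 ⇒ N × 2.378 = 1312 ⇒ N = 552 N.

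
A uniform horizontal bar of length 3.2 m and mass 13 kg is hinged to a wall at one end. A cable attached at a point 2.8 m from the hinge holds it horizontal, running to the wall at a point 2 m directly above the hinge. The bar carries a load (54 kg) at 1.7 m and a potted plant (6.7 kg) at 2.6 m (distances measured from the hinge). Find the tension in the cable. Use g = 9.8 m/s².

Taking torques about the hinge:
Beam weight: 13 × 9.8 = 127.4 N down at 1.6 m → arm 1.6 m, τ = 127.4 × 1.6 = 203.8 N·m clockwise.
Load: 54 × 9.8 = 529.2 N down at 1.7 m → arm 1.7 m, τ = 529.2 × 1.7 = 899.6 N·m clockwise.
Potted plant: 6.7 × 9.8 = 65.66 N down at 2.6 m → arm 2.6 m, τ = 65.66 × 2.6 = 170.7 N·m clockwise.
Total clockwise load moment = 1274 N·m.
The cable tension T acts at 2.8 m; only its component perpendicular to the bar, T sinθ, produces torque. sinθ = h/√(h²+d²) = 2/√(2²+2.8²) = 0.5812.
For rotational equilibrium, T × 2.8 × 0.5812 = 1274, so T = 1274 / 1.627 = 783 N.

T ≈ 783 N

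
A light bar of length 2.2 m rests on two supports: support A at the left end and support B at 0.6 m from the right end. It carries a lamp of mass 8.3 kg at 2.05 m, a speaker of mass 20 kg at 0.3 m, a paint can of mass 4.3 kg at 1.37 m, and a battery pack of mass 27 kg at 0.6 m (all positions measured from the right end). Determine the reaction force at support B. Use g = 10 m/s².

R_B ≈ 538 N

Take moments about support A.
Lamp: 8.3 × 10 = 83 N down at 2.05 m → arm 0.15 m, τ = 83 × 0.15 = 12.45 N·m clockwise.
Speaker: 20 × 10 = 200 N down at 0.3 m → arm 1.9 m, τ = 200 × 1.9 = 380 N·m clockwise.
Paint can: 4.3 × 10 = 43 N down at 1.37 m → arm 0.83 m, τ = 43 × 0.83 = 35.69 N·m clockwise.
Battery pack: 27 × 10 = 270 N down at 0.6 m → arm 1.6 m, τ = 270 × 1.6 = 432 N·m clockwise.
Net load moment about support A = 860.1 N·m clockwise.
Reaction R at support B is upward at 0.6 m, arm 1.6 m → moment R × 1.6 counterclockwise.
Στ = 0 ⇒ R × 1.6 = 860.1 ⇒ R = 538 N.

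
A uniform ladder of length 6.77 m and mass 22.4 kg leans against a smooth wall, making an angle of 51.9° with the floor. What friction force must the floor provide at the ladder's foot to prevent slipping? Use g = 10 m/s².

f ≈ 87.8 N

Taking torques about the foot of the ladder:
Ladder weight 22.4×10 = 224 N acts at 3.385 m along the ladder; its horizontal arm is 3.385·cos51.9° = 2.089 m → τ = 467.9 N·m clockwise.
Wall normal N acts horizontally at the top; its moment arm is the height L sinθ = 6.77·sin51.9° = 5.328 m, counterclockwise.
Στ = 0 ⇒ N × 5.328 = 467.9 ⇒ N = 87.8 N.
ΣFx = 0: friction at the foot balances the wall's push, so f = N_wall = 87.8 N.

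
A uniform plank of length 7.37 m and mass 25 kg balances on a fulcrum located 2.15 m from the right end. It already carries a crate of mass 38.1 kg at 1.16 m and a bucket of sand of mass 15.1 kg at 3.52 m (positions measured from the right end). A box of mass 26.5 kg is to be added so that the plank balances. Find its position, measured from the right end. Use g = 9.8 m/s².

Taking torques about the fulcrum (at 2.15 m from the right end):
Beam weight: 25 × 9.8 = 245 N down at 3.685 m → arm 1.535 m, τ = 245 × 1.535 = 376.1 N·m counterclockwise.
Crate: 38.1 × 9.8 = 373.4 N down at 1.16 m → arm 0.99 m, τ = 373.4 × 0.99 = 369.7 N·m clockwise.
Bucket of sand: 15.1 × 9.8 = 148 N down at 3.52 m → arm 1.37 m, τ = 148 × 1.37 = 202.8 N·m counterclockwise.
Net moment of existing loads = 209.2 N·m counterclockwise.
The box weighs 26.5 × 9.8 = 259.7 N and must supply an equal clockwise moment, so its lever arm about the fulcrum is 209.2 / 259.7 = 0.806 m.
That puts it at 2.15 − 0.806 = 1.34 m from the right end.

x ≈ 1.34 m from the right end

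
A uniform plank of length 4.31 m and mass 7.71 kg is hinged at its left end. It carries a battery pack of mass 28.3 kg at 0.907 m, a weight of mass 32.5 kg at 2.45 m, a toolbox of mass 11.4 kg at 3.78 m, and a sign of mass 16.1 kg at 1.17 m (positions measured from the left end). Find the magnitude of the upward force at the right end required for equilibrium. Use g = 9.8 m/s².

Choose the left end as the axis so the unknown pivot reaction has zero arm there.
Beam weight: 7.71 × 9.8 = 75.56 N down at 2.155 m → arm 2.155 m, τ = 75.56 × 2.155 = 162.8 N·m clockwise.
Battery pack: 28.3 × 9.8 = 277.3 N down at 0.907 m → arm 0.907 m, τ = 277.3 × 0.907 = 251.5 N·m clockwise.
Weight: 32.5 × 9.8 = 318.5 N down at 2.45 m → arm 2.45 m, τ = 318.5 × 2.45 = 780.3 N·m clockwise.
Toolbox: 11.4 × 9.8 = 111.7 N down at 3.78 m → arm 3.78 m, τ = 111.7 × 3.78 = 422.2 N·m clockwise.
Sign: 16.1 × 9.8 = 157.8 N down at 1.17 m → arm 1.17 m, τ = 157.8 × 1.17 = 184.6 N·m clockwise.
Net moment of the loads = 1801 N·m clockwise.
The upward force F acts at the right end, arm 4.31 m, giving F × 4.31 counterclockwise.
Στ = 0 ⇒ F × 4.31 = 1801 ⇒ F = 1801 / 4.31 = 418 N.

F ≈ 418 N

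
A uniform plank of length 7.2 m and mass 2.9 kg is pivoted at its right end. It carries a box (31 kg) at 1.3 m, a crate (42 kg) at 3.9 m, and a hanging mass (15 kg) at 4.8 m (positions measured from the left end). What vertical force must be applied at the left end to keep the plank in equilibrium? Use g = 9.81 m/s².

F ≈ 501 N

Taking torques about the right end:
Beam weight: 2.9 × 9.81 = 28.45 N down at 3.6 m → arm 3.6 m, τ = 28.45 × 3.6 = 102.4 N·m counterclockwise.
Box: 31 × 9.81 = 304.1 N down at 1.3 m → arm 5.9 m, τ = 304.1 × 5.9 = 1794 N·m counterclockwise.
Crate: 42 × 9.81 = 412 N down at 3.9 m → arm 3.3 m, τ = 412 × 3.3 = 1360 N·m counterclockwise.
Hanging mass: 15 × 9.81 = 147.2 N down at 4.8 m → arm 2.4 m, τ = 147.2 × 2.4 = 353.3 N·m counterclockwise.
Net moment of the loads = 3610 N·m counterclockwise.
The upward force F acts at the left end, arm 7.2 m, giving F × 7.2 clockwise.
Setting net torque to zero: F × 7.2 = 3610 → F = 3610 / 7.2 = 501 N.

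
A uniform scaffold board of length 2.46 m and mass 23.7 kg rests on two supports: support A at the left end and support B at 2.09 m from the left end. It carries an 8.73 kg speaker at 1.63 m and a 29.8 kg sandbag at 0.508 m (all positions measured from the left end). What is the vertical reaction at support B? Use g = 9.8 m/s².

Take moments about support A.
Beam weight: 23.7 × 9.8 = 232.3 N down at 1.23 m → arm 1.23 m, τ = 232.3 × 1.23 = 285.7 N·m clockwise.
Speaker: 8.73 × 9.8 = 85.55 N down at 1.63 m → arm 1.63 m, τ = 85.55 × 1.63 = 139.4 N·m clockwise.
Sandbag: 29.8 × 9.8 = 292 N down at 0.508 m → arm 0.508 m, τ = 292 × 0.508 = 148.3 N·m clockwise.
Net load moment about support A = 573.4 N·m clockwise.
Reaction R at support B is upward at 2.09 m, arm 2.09 m → moment R × 2.09 counterclockwise.
Στ = 0 ⇒ R × 2.09 = 573.4 ⇒ R = 274 N.

R_B ≈ 274 N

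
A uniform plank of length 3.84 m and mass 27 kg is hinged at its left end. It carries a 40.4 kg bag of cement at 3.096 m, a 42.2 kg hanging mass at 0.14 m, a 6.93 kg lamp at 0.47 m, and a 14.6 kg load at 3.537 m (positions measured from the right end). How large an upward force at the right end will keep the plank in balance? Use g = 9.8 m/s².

F ≈ 678 N

Choose the left end as the axis so the unknown pivot reaction has zero arm there.
Beam weight: 27 × 9.8 = 264.6 N down at 1.92 m → arm 1.92 m, τ = 264.6 × 1.92 = 508 N·m clockwise.
Bag of cement: 40.4 × 9.8 = 395.9 N down at 3.096 m → arm 0.744 m, τ = 395.9 × 0.744 = 294.5 N·m clockwise.
Hanging mass: 42.2 × 9.8 = 413.6 N down at 0.14 m → arm 3.7 m, τ = 413.6 × 3.7 = 1530 N·m clockwise.
Lamp: 6.93 × 9.8 = 67.91 N down at 0.47 m → arm 3.37 m, τ = 67.91 × 3.37 = 228.9 N·m clockwise.
Load: 14.6 × 9.8 = 143.1 N down at 3.537 m → arm 0.303 m, τ = 143.1 × 0.303 = 43.36 N·m clockwise.
Net moment of the loads = 2605 N·m clockwise.
The upward force F acts at the right end, arm 3.84 m, giving F × 3.84 counterclockwise.
Στ = 0 ⇒ F × 3.84 = 2605 ⇒ F = 2605 / 3.84 = 678 N.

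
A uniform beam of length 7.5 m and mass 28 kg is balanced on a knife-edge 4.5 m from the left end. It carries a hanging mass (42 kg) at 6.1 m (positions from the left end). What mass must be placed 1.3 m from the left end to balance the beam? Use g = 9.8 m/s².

Sum moments about the knife-edge (at 4.5 m from the left end) (the support reaction has zero arm there).
Beam weight: 28 × 9.8 = 274.4 N down at 3.75 m → arm 0.75 m, τ = 274.4 × 0.75 = 205.8 N·m counterclockwise.
Hanging mass: 42 × 9.8 = 411.6 N down at 6.1 m → arm 1.6 m, τ = 411.6 × 1.6 = 658.6 N·m clockwise.
Net moment of known loads = 452.8 N·m clockwise.
An unknown mass m at 1.3 m has arm 3.2 m; its moment is m·g·3.2 counterclockwise.
Setting net torque to zero: m × 9.8 × 3.2 = 452.8 → m = 452.8 / (9.8 × 3.2) = 14.4 kg.

m ≈ 14.4 kg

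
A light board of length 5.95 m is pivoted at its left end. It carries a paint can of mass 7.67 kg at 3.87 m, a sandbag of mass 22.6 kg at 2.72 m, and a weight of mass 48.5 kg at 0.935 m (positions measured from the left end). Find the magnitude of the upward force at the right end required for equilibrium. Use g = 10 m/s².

F ≈ 229 N

About the left end:
Paint can: 7.67 × 10 = 76.7 N down at 3.87 m → arm 3.87 m, τ = 76.7 × 3.87 = 296.8 N·m clockwise.
Sandbag: 22.6 × 10 = 226 N down at 2.72 m → arm 2.72 m, τ = 226 × 2.72 = 614.7 N·m clockwise.
Weight: 48.5 × 10 = 485 N down at 0.935 m → arm 0.935 m, τ = 485 × 0.935 = 453.5 N·m clockwise.
Net moment of the loads = 1365 N·m clockwise.
The upward force F acts at the right end, arm 5.95 m, giving F × 5.95 counterclockwise.
Στ = 0 ⇒ F × 5.95 = 1365 ⇒ F = 1365 / 5.95 = 229 N.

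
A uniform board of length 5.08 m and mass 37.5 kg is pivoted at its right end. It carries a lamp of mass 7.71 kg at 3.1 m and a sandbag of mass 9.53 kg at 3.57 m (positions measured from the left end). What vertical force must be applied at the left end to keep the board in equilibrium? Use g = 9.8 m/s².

F ≈ 241 N

Taking torques about the right end:
Beam weight: 37.5 × 9.8 = 367.5 N down at 2.54 m → arm 2.54 m, τ = 367.5 × 2.54 = 933.5 N·m counterclockwise.
Lamp: 7.71 × 9.8 = 75.56 N down at 3.1 m → arm 1.98 m, τ = 75.56 × 1.98 = 149.6 N·m counterclockwise.
Sandbag: 9.53 × 9.8 = 93.39 N down at 3.57 m → arm 1.51 m, τ = 93.39 × 1.51 = 141 N·m counterclockwise.
Net moment of the loads = 1224 N·m counterclockwise.
The upward force F acts at the left end, arm 5.08 m, giving F × 5.08 clockwise.
For rotational equilibrium, F × 5.08 = 1224, so F = 1224 / 5.08 = 241 N.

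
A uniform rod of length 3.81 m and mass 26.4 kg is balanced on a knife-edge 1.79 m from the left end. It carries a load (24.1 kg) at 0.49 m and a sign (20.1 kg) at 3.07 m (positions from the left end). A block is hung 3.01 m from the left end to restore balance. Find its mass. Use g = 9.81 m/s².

Taking torques about the knife-edge (at 1.79 m from the left end):
Beam weight: 26.4 × 9.81 = 259 N down at 1.905 m → arm 0.115 m, τ = 259 × 0.115 = 29.79 N·m clockwise.
Load: 24.1 × 9.81 = 236.4 N down at 0.49 m → arm 1.3 m, τ = 236.4 × 1.3 = 307.3 N·m counterclockwise.
Sign: 20.1 × 9.81 = 197.2 N down at 3.07 m → arm 1.28 m, τ = 197.2 × 1.28 = 252.4 N·m clockwise.
Net moment of known loads = 25.11 N·m counterclockwise.
An unknown mass m at 3.01 m has arm 1.22 m; its moment is m·g·1.22 clockwise.
For rotational equilibrium, m × 9.81 × 1.22 = 25.11, so m = 25.11 / (9.81 × 1.22) = 2.1 kg.

m ≈ 2.1 kg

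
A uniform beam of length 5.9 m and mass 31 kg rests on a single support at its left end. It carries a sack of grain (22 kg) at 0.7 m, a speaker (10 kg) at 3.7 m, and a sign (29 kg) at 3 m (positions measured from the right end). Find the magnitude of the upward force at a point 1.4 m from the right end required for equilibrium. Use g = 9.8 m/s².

F ≈ 679 N

Take moments about the left end.
Beam weight: 31 × 9.8 = 303.8 N down at 2.95 m → arm 2.95 m, τ = 303.8 × 2.95 = 896.2 N·m clockwise.
Sack of grain: 22 × 9.8 = 215.6 N down at 0.7 m → arm 5.2 m, τ = 215.6 × 5.2 = 1121 N·m clockwise.
Speaker: 10 × 9.8 = 98 N down at 3.7 m → arm 2.2 m, τ = 98 × 2.2 = 215.6 N·m clockwise.
Sign: 29 × 9.8 = 284.2 N down at 3 m → arm 2.9 m, τ = 284.2 × 2.9 = 824.2 N·m clockwise.
Net moment of the loads = 3057 N·m clockwise.
The upward force F acts at a point 1.4 m from the right end, arm 4.5 m, giving F × 4.5 counterclockwise.
For rotational equilibrium, F × 4.5 = 3057, so F = 3057 / 4.5 = 679 N.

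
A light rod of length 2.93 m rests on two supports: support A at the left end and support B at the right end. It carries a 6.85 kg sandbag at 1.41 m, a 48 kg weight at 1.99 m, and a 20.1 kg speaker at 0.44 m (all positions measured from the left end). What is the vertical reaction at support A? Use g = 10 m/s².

R_A ≈ 360 N

Taking torques about support B:
Sandbag: 6.85 × 10 = 68.5 N down at 1.41 m → arm 1.52 m, τ = 68.5 × 1.52 = 104.1 N·m counterclockwise.
Weight: 48 × 10 = 480 N down at 1.99 m → arm 0.94 m, τ = 480 × 0.94 = 451.2 N·m counterclockwise.
Speaker: 20.1 × 10 = 201 N down at 0.44 m → arm 2.49 m, τ = 201 × 2.49 = 500.5 N·m counterclockwise.
Net load moment about support B = 1056 N·m counterclockwise.
Reaction R at support A is upward at 0 m, arm 2.93 m → moment R × 2.93 clockwise.
Setting net torque to zero: R × 2.93 = 1056 → R = 360 N.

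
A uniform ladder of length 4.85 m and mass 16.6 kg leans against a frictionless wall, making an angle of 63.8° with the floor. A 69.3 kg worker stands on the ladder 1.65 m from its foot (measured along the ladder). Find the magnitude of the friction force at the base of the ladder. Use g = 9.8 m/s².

f ≈ 154 N

Take moments about the foot of the ladder.
Ladder weight 16.6×9.8 = 162.7 N acts at 2.425 m along the ladder; its horizontal arm is 2.425·cos63.8° = 1.071 m → τ = 174.3 N·m clockwise.
Worker: 69.3×9.8 = 679.1 N at 1.65 m → arm 0.7285 m → τ = 494.7 N·m clockwise.
Wall normal N acts horizontally at the top; its moment arm is the height L sinθ = 4.85·sin63.8° = 4.352 m, counterclockwise.
Setting net torque to zero: N × 4.352 = 669 → N = 154 N.
ΣFx = 0: friction at the foot balances the wall's push, so f = N_wall = 154 N.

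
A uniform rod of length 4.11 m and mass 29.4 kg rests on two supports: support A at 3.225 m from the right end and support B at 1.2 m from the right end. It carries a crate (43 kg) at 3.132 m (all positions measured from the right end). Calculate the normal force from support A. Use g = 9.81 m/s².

R_A ≈ 524 N

Choose support B as the axis so its reaction then has zero moment arm.
Beam weight: 29.4 × 9.81 = 288.4 N down at 2.055 m → arm 0.855 m, τ = 288.4 × 0.855 = 246.6 N·m counterclockwise.
Crate: 43 × 9.81 = 421.8 N down at 3.132 m → arm 1.932 m, τ = 421.8 × 1.932 = 814.9 N·m counterclockwise.
Net load moment about support B = 1062 N·m counterclockwise.
Reaction R at support A is upward at 3.225 m, arm 2.025 m → moment R × 2.025 clockwise.
Setting net torque to zero: R × 2.025 = 1062 → R = 524 N.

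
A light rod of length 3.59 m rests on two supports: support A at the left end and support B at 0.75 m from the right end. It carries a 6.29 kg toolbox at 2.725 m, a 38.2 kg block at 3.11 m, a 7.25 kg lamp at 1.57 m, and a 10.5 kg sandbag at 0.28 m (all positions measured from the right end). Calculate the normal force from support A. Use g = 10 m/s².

Taking torques about support B:
Toolbox: 6.29 × 10 = 62.9 N down at 2.725 m → arm 1.975 m, τ = 62.9 × 1.975 = 124.2 N·m counterclockwise.
Block: 38.2 × 10 = 382 N down at 3.11 m → arm 2.36 m, τ = 382 × 2.36 = 901.5 N·m counterclockwise.
Lamp: 7.25 × 10 = 72.5 N down at 1.57 m → arm 0.82 m, τ = 72.5 × 0.82 = 59.45 N·m counterclockwise.
Sandbag: 10.5 × 10 = 105 N down at 0.28 m → arm 0.47 m, τ = 105 × 0.47 = 49.35 N·m clockwise.
Net load moment about support B = 1036 N·m counterclockwise.
Reaction R at support A is upward at 3.59 m, arm 2.84 m → moment R × 2.84 clockwise.
Setting net torque to zero: R × 2.84 = 1036 → R = 365 N.

R_A ≈ 365 N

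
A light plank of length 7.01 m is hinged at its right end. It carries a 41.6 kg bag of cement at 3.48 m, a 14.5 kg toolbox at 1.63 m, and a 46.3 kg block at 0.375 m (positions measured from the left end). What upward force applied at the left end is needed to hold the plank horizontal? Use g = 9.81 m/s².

Choose the right end as the axis so the unknown pivot reaction has zero arm there.
Bag of cement: 41.6 × 9.81 = 408.1 N down at 3.48 m → arm 3.53 m, τ = 408.1 × 3.53 = 1441 N·m counterclockwise.
Toolbox: 14.5 × 9.81 = 142.2 N down at 1.63 m → arm 5.38 m, τ = 142.2 × 5.38 = 765 N·m counterclockwise.
Block: 46.3 × 9.81 = 454.2 N down at 0.375 m → arm 6.635 m, τ = 454.2 × 6.635 = 3014 N·m counterclockwise.
Net moment of the loads = 5220 N·m counterclockwise.
The upward force F acts at the left end, arm 7.01 m, giving F × 7.01 clockwise.
Setting net torque to zero: F × 7.01 = 5220 → F = 5220 / 7.01 = 745 N.

F ≈ 745 N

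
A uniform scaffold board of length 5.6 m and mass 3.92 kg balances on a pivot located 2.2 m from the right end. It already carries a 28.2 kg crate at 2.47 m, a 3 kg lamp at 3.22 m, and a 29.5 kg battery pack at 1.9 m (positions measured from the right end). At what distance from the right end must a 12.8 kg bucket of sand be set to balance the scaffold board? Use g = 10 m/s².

Choose the pivot (at 2.2 m from the right end) as the axis so the support reaction has zero arm there.
Beam weight: 3.92 × 10 = 39.2 N down at 2.8 m → arm 0.6 m, τ = 39.2 × 0.6 = 23.52 N·m counterclockwise.
Crate: 28.2 × 10 = 282 N down at 2.47 m → arm 0.27 m, τ = 282 × 0.27 = 76.14 N·m counterclockwise.
Lamp: 3 × 10 = 30 N down at 3.22 m → arm 1.02 m, τ = 30 × 1.02 = 30.6 N·m counterclockwise.
Battery pack: 29.5 × 10 = 295 N down at 1.9 m → arm 0.3 m, τ = 295 × 0.3 = 88.5 N·m clockwise.
Net moment of existing loads = 41.76 N·m counterclockwise.
The bucket of sand weighs 12.8 × 10 = 128 N and must supply an equal clockwise moment, so its lever arm about the pivot is 41.76 / 128 = 0.326 m.
That puts it at 2.2 − 0.326 = 1.87 m from the right end.

x ≈ 1.87 m from the right end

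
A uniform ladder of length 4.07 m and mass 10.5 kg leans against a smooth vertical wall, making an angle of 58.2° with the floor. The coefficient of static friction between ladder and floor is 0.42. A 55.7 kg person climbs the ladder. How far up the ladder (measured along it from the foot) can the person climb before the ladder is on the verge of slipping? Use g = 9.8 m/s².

About the foot of the ladder:
Ladder weight 10.5×9.8 = 102.9 N acts at 2.035 m along the ladder; its horizontal arm is 2.035·cos58.2° = 1.072 m → τ = 110.3 N·m clockwise.
Person weight 55.7×9.8 = 545.9 N at distance d → arm d·cos58.2° → τ = 545.9·d·0.527 clockwise.
Wall normal N at the top has arm L sinθ = 3.459 m counterclockwise, so Στ = 0 gives N·3.459 = 110.3 + 287.7·d.
ΣFy = 0 ⇒ N_floor = 648.8 N, so the maximum friction is μ_s·N_floor = 0.42×648.8 = 272.5 N. ΣFx = 0 ⇒ N_wall = f, so at the slipping point N = 272.5 N.
Substituting: 272.5×3.459 = 110.3 + 287.7·d ⇒ d = (942.6 − 110.3) / 287.7 = 2.89 m.

d ≈ 2.89 m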